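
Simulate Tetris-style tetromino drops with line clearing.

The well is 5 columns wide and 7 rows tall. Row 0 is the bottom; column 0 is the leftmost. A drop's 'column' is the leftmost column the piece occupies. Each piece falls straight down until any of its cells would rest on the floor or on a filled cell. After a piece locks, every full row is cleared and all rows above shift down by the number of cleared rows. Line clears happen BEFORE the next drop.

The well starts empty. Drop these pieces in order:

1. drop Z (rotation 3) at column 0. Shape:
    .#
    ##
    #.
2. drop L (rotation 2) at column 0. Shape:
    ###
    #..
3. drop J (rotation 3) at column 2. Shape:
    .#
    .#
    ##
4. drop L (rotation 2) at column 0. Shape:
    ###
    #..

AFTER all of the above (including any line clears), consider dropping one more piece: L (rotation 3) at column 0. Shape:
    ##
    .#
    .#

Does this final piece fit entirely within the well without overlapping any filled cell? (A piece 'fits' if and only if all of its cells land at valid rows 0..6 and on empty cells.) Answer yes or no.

Drop 1: Z rot3 at col 0 lands with bottom-row=0; cleared 0 line(s) (total 0); column heights now [2 3 0 0 0], max=3
Drop 2: L rot2 at col 0 lands with bottom-row=2; cleared 0 line(s) (total 0); column heights now [4 4 4 0 0], max=4
Drop 3: J rot3 at col 2 lands with bottom-row=4; cleared 0 line(s) (total 0); column heights now [4 4 5 7 0], max=7
Drop 4: L rot2 at col 0 lands with bottom-row=4; cleared 0 line(s) (total 0); column heights now [6 6 6 7 0], max=7
Test piece L rot3 at col 0 (width 2): heights before test = [6 6 6 7 0]; fits = False

Answer: no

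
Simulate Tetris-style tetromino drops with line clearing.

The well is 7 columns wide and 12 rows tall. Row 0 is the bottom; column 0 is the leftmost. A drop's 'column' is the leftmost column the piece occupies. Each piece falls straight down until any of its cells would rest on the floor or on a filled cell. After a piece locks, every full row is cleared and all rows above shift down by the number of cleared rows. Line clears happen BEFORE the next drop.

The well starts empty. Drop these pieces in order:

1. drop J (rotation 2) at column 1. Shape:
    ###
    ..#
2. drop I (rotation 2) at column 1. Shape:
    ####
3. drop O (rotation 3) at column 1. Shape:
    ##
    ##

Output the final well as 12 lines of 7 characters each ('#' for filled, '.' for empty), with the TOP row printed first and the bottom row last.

Drop 1: J rot2 at col 1 lands with bottom-row=0; cleared 0 line(s) (total 0); column heights now [0 2 2 2 0 0 0], max=2
Drop 2: I rot2 at col 1 lands with bottom-row=2; cleared 0 line(s) (total 0); column heights now [0 3 3 3 3 0 0], max=3
Drop 3: O rot3 at col 1 lands with bottom-row=3; cleared 0 line(s) (total 0); column heights now [0 5 5 3 3 0 0], max=5

Answer: .......
.......
.......
.......
.......
.......
.......
.##....
.##....
.####..
.###...
...#...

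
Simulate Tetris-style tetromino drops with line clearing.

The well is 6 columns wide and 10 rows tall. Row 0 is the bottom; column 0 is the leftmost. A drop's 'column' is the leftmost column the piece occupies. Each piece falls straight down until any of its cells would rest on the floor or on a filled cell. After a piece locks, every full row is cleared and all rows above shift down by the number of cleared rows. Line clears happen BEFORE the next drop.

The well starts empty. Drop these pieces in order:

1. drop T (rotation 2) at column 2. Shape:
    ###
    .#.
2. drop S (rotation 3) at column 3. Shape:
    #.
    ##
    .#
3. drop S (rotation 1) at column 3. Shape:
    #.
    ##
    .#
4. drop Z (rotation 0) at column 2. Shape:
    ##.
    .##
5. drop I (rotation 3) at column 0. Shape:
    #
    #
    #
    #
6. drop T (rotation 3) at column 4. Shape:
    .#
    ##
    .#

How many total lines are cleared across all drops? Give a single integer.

Answer: 0

Derivation:
Drop 1: T rot2 at col 2 lands with bottom-row=0; cleared 0 line(s) (total 0); column heights now [0 0 2 2 2 0], max=2
Drop 2: S rot3 at col 3 lands with bottom-row=2; cleared 0 line(s) (total 0); column heights now [0 0 2 5 4 0], max=5
Drop 3: S rot1 at col 3 lands with bottom-row=4; cleared 0 line(s) (total 0); column heights now [0 0 2 7 6 0], max=7
Drop 4: Z rot0 at col 2 lands with bottom-row=7; cleared 0 line(s) (total 0); column heights now [0 0 9 9 8 0], max=9
Drop 5: I rot3 at col 0 lands with bottom-row=0; cleared 0 line(s) (total 0); column heights now [4 0 9 9 8 0], max=9
Drop 6: T rot3 at col 4 lands with bottom-row=7; cleared 0 line(s) (total 0); column heights now [4 0 9 9 9 10], max=10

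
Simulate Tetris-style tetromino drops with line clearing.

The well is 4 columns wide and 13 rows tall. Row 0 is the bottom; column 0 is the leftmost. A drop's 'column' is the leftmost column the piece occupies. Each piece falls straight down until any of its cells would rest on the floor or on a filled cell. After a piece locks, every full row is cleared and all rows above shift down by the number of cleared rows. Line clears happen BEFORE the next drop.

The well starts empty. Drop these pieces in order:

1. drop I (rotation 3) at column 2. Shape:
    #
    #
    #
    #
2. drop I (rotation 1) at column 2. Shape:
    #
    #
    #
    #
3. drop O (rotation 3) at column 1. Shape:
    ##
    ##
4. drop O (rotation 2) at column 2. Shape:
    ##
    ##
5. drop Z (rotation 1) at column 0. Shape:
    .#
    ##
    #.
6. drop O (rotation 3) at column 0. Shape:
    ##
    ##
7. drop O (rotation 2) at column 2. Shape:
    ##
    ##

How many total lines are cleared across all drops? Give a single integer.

Answer: 3

Derivation:
Drop 1: I rot3 at col 2 lands with bottom-row=0; cleared 0 line(s) (total 0); column heights now [0 0 4 0], max=4
Drop 2: I rot1 at col 2 lands with bottom-row=4; cleared 0 line(s) (total 0); column heights now [0 0 8 0], max=8
Drop 3: O rot3 at col 1 lands with bottom-row=8; cleared 0 line(s) (total 0); column heights now [0 10 10 0], max=10
Drop 4: O rot2 at col 2 lands with bottom-row=10; cleared 0 line(s) (total 0); column heights now [0 10 12 12], max=12
Drop 5: Z rot1 at col 0 lands with bottom-row=9; cleared 1 line(s) (total 1); column heights now [10 11 11 11], max=11
Drop 6: O rot3 at col 0 lands with bottom-row=11; cleared 0 line(s) (total 1); column heights now [13 13 11 11], max=13
Drop 7: O rot2 at col 2 lands with bottom-row=11; cleared 2 line(s) (total 3); column heights now [10 11 11 11], max=11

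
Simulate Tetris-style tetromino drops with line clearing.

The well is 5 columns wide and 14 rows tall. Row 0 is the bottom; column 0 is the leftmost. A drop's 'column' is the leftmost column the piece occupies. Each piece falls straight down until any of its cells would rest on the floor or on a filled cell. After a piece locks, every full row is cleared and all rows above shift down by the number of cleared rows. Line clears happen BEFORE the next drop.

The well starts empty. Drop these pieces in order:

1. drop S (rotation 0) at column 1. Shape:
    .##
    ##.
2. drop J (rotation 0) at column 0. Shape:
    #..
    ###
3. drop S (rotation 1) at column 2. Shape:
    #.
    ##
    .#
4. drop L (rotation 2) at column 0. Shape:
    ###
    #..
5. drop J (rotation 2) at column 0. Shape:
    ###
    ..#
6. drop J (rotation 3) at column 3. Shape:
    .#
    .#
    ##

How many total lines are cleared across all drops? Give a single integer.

Drop 1: S rot0 at col 1 lands with bottom-row=0; cleared 0 line(s) (total 0); column heights now [0 1 2 2 0], max=2
Drop 2: J rot0 at col 0 lands with bottom-row=2; cleared 0 line(s) (total 0); column heights now [4 3 3 2 0], max=4
Drop 3: S rot1 at col 2 lands with bottom-row=2; cleared 0 line(s) (total 0); column heights now [4 3 5 4 0], max=5
Drop 4: L rot2 at col 0 lands with bottom-row=4; cleared 0 line(s) (total 0); column heights now [6 6 6 4 0], max=6
Drop 5: J rot2 at col 0 lands with bottom-row=6; cleared 0 line(s) (total 0); column heights now [8 8 8 4 0], max=8
Drop 6: J rot3 at col 3 lands with bottom-row=4; cleared 0 line(s) (total 0); column heights now [8 8 8 5 7], max=8

Answer: 0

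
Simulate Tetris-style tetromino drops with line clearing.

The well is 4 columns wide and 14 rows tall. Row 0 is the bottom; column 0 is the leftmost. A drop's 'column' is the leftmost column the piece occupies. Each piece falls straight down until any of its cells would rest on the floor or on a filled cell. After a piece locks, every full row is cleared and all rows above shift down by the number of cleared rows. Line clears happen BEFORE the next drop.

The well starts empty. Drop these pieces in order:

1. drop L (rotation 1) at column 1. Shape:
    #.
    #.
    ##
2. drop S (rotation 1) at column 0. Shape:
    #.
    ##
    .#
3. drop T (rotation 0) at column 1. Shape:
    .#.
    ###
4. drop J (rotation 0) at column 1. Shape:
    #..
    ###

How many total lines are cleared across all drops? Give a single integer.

Answer: 1

Derivation:
Drop 1: L rot1 at col 1 lands with bottom-row=0; cleared 0 line(s) (total 0); column heights now [0 3 1 0], max=3
Drop 2: S rot1 at col 0 lands with bottom-row=3; cleared 0 line(s) (total 0); column heights now [6 5 1 0], max=6
Drop 3: T rot0 at col 1 lands with bottom-row=5; cleared 1 line(s) (total 1); column heights now [5 5 6 0], max=6
Drop 4: J rot0 at col 1 lands with bottom-row=6; cleared 0 line(s) (total 1); column heights now [5 8 7 7], max=8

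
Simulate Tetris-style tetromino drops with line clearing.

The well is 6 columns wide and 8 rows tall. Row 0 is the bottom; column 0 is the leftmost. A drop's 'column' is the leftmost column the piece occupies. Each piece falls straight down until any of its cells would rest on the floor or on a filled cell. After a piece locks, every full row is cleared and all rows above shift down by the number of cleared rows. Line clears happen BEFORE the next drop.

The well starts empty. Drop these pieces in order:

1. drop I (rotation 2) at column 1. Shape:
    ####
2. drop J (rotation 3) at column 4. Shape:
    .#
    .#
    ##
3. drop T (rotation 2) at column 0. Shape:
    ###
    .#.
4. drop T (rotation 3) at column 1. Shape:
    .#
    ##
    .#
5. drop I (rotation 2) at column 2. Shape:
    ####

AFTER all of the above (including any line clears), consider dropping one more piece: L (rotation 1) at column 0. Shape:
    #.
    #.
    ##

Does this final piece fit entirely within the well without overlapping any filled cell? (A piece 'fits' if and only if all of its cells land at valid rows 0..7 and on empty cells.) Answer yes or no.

Drop 1: I rot2 at col 1 lands with bottom-row=0; cleared 0 line(s) (total 0); column heights now [0 1 1 1 1 0], max=1
Drop 2: J rot3 at col 4 lands with bottom-row=1; cleared 0 line(s) (total 0); column heights now [0 1 1 1 2 4], max=4
Drop 3: T rot2 at col 0 lands with bottom-row=1; cleared 0 line(s) (total 0); column heights now [3 3 3 1 2 4], max=4
Drop 4: T rot3 at col 1 lands with bottom-row=3; cleared 0 line(s) (total 0); column heights now [3 5 6 1 2 4], max=6
Drop 5: I rot2 at col 2 lands with bottom-row=6; cleared 0 line(s) (total 0); column heights now [3 5 7 7 7 7], max=7
Test piece L rot1 at col 0 (width 2): heights before test = [3 5 7 7 7 7]; fits = True

Answer: yes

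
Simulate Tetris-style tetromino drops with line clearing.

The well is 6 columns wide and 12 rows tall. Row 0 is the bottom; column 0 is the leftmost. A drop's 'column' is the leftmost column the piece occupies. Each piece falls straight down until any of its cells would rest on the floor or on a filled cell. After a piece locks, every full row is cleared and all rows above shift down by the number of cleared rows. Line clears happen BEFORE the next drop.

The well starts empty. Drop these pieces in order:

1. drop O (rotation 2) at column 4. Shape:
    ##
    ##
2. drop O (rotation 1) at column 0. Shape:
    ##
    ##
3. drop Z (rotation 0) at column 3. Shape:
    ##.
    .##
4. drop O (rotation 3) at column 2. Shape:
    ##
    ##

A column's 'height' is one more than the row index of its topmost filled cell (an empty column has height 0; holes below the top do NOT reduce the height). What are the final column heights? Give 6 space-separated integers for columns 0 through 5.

Answer: 2 2 6 6 4 3

Derivation:
Drop 1: O rot2 at col 4 lands with bottom-row=0; cleared 0 line(s) (total 0); column heights now [0 0 0 0 2 2], max=2
Drop 2: O rot1 at col 0 lands with bottom-row=0; cleared 0 line(s) (total 0); column heights now [2 2 0 0 2 2], max=2
Drop 3: Z rot0 at col 3 lands with bottom-row=2; cleared 0 line(s) (total 0); column heights now [2 2 0 4 4 3], max=4
Drop 4: O rot3 at col 2 lands with bottom-row=4; cleared 0 line(s) (total 0); column heights now [2 2 6 6 4 3], max=6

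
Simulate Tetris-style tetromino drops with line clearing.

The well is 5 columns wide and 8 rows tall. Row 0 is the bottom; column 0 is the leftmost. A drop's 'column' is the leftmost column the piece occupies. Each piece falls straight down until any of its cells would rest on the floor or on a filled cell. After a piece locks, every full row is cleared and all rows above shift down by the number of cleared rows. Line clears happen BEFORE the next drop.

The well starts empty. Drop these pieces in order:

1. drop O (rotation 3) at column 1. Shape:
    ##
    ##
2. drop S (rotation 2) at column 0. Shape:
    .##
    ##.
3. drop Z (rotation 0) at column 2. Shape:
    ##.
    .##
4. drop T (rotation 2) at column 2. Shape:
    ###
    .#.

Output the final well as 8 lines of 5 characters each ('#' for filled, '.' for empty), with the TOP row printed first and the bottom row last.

Answer: .....
..###
...#.
..##.
.####
##...
.##..
.##..

Derivation:
Drop 1: O rot3 at col 1 lands with bottom-row=0; cleared 0 line(s) (total 0); column heights now [0 2 2 0 0], max=2
Drop 2: S rot2 at col 0 lands with bottom-row=2; cleared 0 line(s) (total 0); column heights now [3 4 4 0 0], max=4
Drop 3: Z rot0 at col 2 lands with bottom-row=3; cleared 0 line(s) (total 0); column heights now [3 4 5 5 4], max=5
Drop 4: T rot2 at col 2 lands with bottom-row=5; cleared 0 line(s) (total 0); column heights now [3 4 7 7 7], max=7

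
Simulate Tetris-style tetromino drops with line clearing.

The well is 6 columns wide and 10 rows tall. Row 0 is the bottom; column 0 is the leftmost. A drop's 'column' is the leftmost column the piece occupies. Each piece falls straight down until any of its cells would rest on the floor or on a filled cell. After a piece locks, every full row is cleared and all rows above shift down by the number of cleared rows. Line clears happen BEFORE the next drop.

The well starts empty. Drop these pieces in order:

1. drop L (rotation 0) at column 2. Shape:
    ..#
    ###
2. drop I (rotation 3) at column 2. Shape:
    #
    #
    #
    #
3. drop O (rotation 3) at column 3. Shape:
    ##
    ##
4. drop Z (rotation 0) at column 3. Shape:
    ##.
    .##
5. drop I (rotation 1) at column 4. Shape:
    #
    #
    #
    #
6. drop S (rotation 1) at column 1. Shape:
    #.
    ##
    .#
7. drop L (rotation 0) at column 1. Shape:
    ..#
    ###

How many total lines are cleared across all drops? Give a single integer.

Drop 1: L rot0 at col 2 lands with bottom-row=0; cleared 0 line(s) (total 0); column heights now [0 0 1 1 2 0], max=2
Drop 2: I rot3 at col 2 lands with bottom-row=1; cleared 0 line(s) (total 0); column heights now [0 0 5 1 2 0], max=5
Drop 3: O rot3 at col 3 lands with bottom-row=2; cleared 0 line(s) (total 0); column heights now [0 0 5 4 4 0], max=5
Drop 4: Z rot0 at col 3 lands with bottom-row=4; cleared 0 line(s) (total 0); column heights now [0 0 5 6 6 5], max=6
Drop 5: I rot1 at col 4 lands with bottom-row=6; cleared 0 line(s) (total 0); column heights now [0 0 5 6 10 5], max=10
Drop 6: S rot1 at col 1 lands with bottom-row=5; cleared 0 line(s) (total 0); column heights now [0 8 7 6 10 5], max=10
Drop 7: L rot0 at col 1 lands with bottom-row=8; cleared 0 line(s) (total 0); column heights now [0 9 9 10 10 5], max=10

Answer: 0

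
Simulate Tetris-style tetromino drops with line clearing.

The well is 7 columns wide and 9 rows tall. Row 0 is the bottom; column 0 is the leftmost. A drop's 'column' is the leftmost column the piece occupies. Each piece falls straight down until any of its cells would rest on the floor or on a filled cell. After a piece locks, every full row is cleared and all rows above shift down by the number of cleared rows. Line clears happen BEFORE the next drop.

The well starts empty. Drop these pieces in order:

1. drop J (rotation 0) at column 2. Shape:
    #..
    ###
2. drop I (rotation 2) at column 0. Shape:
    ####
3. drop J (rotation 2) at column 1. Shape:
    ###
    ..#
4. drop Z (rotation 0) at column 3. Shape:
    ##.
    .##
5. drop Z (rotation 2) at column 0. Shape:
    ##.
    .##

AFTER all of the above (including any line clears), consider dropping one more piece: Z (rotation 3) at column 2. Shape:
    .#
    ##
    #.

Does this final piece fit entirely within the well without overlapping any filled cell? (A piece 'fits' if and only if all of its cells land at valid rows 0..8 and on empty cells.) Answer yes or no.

Drop 1: J rot0 at col 2 lands with bottom-row=0; cleared 0 line(s) (total 0); column heights now [0 0 2 1 1 0 0], max=2
Drop 2: I rot2 at col 0 lands with bottom-row=2; cleared 0 line(s) (total 0); column heights now [3 3 3 3 1 0 0], max=3
Drop 3: J rot2 at col 1 lands with bottom-row=3; cleared 0 line(s) (total 0); column heights now [3 5 5 5 1 0 0], max=5
Drop 4: Z rot0 at col 3 lands with bottom-row=4; cleared 0 line(s) (total 0); column heights now [3 5 5 6 6 5 0], max=6
Drop 5: Z rot2 at col 0 lands with bottom-row=5; cleared 0 line(s) (total 0); column heights now [7 7 6 6 6 5 0], max=7
Test piece Z rot3 at col 2 (width 2): heights before test = [7 7 6 6 6 5 0]; fits = True

Answer: yes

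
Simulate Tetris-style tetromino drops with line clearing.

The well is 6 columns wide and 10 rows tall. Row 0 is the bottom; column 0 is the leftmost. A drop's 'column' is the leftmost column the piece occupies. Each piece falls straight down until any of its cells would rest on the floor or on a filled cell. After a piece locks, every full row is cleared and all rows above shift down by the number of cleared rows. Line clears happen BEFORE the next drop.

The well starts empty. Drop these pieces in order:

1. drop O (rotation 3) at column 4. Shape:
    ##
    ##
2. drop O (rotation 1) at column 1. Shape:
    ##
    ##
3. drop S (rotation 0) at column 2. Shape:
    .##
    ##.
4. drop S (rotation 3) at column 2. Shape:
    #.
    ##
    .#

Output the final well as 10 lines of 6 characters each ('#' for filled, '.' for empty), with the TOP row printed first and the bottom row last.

Drop 1: O rot3 at col 4 lands with bottom-row=0; cleared 0 line(s) (total 0); column heights now [0 0 0 0 2 2], max=2
Drop 2: O rot1 at col 1 lands with bottom-row=0; cleared 0 line(s) (total 0); column heights now [0 2 2 0 2 2], max=2
Drop 3: S rot0 at col 2 lands with bottom-row=2; cleared 0 line(s) (total 0); column heights now [0 2 3 4 4 2], max=4
Drop 4: S rot3 at col 2 lands with bottom-row=4; cleared 0 line(s) (total 0); column heights now [0 2 7 6 4 2], max=7

Answer: ......
......
......
..#...
..##..
...#..
...##.
..##..
.##.##
.##.##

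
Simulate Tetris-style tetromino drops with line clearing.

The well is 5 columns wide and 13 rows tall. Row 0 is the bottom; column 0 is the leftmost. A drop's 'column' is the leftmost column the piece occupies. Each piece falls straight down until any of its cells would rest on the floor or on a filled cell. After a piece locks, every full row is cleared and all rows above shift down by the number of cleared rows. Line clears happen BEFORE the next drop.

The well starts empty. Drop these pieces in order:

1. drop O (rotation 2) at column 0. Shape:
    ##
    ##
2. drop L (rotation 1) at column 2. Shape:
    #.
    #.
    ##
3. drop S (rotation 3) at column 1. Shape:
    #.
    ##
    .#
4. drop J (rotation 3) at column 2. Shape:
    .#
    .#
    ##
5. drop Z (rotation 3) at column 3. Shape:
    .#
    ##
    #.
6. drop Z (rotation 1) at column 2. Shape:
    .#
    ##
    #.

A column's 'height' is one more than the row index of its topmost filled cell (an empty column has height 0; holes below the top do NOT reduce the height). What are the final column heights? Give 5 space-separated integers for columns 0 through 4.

Drop 1: O rot2 at col 0 lands with bottom-row=0; cleared 0 line(s) (total 0); column heights now [2 2 0 0 0], max=2
Drop 2: L rot1 at col 2 lands with bottom-row=0; cleared 0 line(s) (total 0); column heights now [2 2 3 1 0], max=3
Drop 3: S rot3 at col 1 lands with bottom-row=3; cleared 0 line(s) (total 0); column heights now [2 6 5 1 0], max=6
Drop 4: J rot3 at col 2 lands with bottom-row=5; cleared 0 line(s) (total 0); column heights now [2 6 6 8 0], max=8
Drop 5: Z rot3 at col 3 lands with bottom-row=8; cleared 0 line(s) (total 0); column heights now [2 6 6 10 11], max=11
Drop 6: Z rot1 at col 2 lands with bottom-row=9; cleared 0 line(s) (total 0); column heights now [2 6 11 12 11], max=12

Answer: 2 6 11 12 11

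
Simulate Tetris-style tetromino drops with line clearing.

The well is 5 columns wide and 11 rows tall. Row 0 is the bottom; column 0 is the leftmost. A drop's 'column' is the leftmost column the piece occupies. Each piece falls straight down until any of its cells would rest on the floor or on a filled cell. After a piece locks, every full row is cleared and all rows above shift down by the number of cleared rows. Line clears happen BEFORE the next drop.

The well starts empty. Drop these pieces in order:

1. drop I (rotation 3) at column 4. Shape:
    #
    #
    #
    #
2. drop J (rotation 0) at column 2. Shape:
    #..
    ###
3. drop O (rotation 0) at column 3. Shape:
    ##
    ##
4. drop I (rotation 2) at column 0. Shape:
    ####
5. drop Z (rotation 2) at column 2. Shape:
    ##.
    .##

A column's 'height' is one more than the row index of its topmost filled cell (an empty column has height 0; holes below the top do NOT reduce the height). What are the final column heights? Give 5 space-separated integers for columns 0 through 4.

Drop 1: I rot3 at col 4 lands with bottom-row=0; cleared 0 line(s) (total 0); column heights now [0 0 0 0 4], max=4
Drop 2: J rot0 at col 2 lands with bottom-row=4; cleared 0 line(s) (total 0); column heights now [0 0 6 5 5], max=6
Drop 3: O rot0 at col 3 lands with bottom-row=5; cleared 0 line(s) (total 0); column heights now [0 0 6 7 7], max=7
Drop 4: I rot2 at col 0 lands with bottom-row=7; cleared 0 line(s) (total 0); column heights now [8 8 8 8 7], max=8
Drop 5: Z rot2 at col 2 lands with bottom-row=8; cleared 0 line(s) (total 0); column heights now [8 8 10 10 9], max=10

Answer: 8 8 10 10 9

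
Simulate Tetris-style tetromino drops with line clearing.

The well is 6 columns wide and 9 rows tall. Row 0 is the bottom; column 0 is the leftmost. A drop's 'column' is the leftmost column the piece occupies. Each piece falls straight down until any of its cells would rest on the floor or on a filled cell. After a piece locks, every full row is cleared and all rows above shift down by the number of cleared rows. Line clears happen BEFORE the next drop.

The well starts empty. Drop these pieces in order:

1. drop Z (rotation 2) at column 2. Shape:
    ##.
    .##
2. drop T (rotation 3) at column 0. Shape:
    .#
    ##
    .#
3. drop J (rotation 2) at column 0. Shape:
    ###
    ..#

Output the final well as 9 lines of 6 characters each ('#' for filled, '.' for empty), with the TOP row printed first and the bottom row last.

Answer: ......
......
......
......
......
###...
.##...
####..
.#.##.

Derivation:
Drop 1: Z rot2 at col 2 lands with bottom-row=0; cleared 0 line(s) (total 0); column heights now [0 0 2 2 1 0], max=2
Drop 2: T rot3 at col 0 lands with bottom-row=0; cleared 0 line(s) (total 0); column heights now [2 3 2 2 1 0], max=3
Drop 3: J rot2 at col 0 lands with bottom-row=2; cleared 0 line(s) (total 0); column heights now [4 4 4 2 1 0], max=4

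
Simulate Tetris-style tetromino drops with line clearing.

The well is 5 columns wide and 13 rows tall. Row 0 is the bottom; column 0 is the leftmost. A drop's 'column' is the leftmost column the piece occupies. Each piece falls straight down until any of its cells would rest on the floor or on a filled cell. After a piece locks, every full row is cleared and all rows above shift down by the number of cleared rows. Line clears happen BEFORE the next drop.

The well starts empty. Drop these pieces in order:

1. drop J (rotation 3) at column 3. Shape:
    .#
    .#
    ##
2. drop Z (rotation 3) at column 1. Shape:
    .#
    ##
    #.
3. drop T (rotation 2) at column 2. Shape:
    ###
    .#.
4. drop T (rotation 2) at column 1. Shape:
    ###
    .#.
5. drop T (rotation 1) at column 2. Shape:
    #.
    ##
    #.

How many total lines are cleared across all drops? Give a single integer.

Answer: 0

Derivation:
Drop 1: J rot3 at col 3 lands with bottom-row=0; cleared 0 line(s) (total 0); column heights now [0 0 0 1 3], max=3
Drop 2: Z rot3 at col 1 lands with bottom-row=0; cleared 0 line(s) (total 0); column heights now [0 2 3 1 3], max=3
Drop 3: T rot2 at col 2 lands with bottom-row=2; cleared 0 line(s) (total 0); column heights now [0 2 4 4 4], max=4
Drop 4: T rot2 at col 1 lands with bottom-row=4; cleared 0 line(s) (total 0); column heights now [0 6 6 6 4], max=6
Drop 5: T rot1 at col 2 lands with bottom-row=6; cleared 0 line(s) (total 0); column heights now [0 6 9 8 4], max=9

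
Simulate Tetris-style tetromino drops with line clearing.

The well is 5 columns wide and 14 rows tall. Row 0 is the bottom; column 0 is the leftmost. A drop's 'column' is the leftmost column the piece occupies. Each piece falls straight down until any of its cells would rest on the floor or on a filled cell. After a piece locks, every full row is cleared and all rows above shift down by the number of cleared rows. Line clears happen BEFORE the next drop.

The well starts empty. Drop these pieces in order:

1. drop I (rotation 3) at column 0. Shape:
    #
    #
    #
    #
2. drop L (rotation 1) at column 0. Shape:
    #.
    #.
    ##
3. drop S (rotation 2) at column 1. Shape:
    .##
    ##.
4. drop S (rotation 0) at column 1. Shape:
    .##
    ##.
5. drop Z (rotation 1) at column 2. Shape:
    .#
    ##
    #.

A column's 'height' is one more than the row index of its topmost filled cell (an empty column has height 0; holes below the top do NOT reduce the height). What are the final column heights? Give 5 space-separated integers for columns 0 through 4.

Drop 1: I rot3 at col 0 lands with bottom-row=0; cleared 0 line(s) (total 0); column heights now [4 0 0 0 0], max=4
Drop 2: L rot1 at col 0 lands with bottom-row=4; cleared 0 line(s) (total 0); column heights now [7 5 0 0 0], max=7
Drop 3: S rot2 at col 1 lands with bottom-row=5; cleared 0 line(s) (total 0); column heights now [7 6 7 7 0], max=7
Drop 4: S rot0 at col 1 lands with bottom-row=7; cleared 0 line(s) (total 0); column heights now [7 8 9 9 0], max=9
Drop 5: Z rot1 at col 2 lands with bottom-row=9; cleared 0 line(s) (total 0); column heights now [7 8 11 12 0], max=12

Answer: 7 8 11 12 0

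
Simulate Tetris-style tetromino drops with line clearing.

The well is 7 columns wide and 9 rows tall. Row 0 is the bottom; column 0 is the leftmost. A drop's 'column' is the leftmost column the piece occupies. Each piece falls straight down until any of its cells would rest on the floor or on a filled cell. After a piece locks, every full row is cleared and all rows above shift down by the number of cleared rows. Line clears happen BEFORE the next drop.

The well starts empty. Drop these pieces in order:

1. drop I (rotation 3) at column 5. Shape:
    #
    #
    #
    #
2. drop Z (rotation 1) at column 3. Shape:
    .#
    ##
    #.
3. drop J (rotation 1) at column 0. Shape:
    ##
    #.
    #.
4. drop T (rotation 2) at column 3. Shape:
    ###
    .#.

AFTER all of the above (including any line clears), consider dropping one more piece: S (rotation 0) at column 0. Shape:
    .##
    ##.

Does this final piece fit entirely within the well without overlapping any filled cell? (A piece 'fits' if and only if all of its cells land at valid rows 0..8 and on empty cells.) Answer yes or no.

Drop 1: I rot3 at col 5 lands with bottom-row=0; cleared 0 line(s) (total 0); column heights now [0 0 0 0 0 4 0], max=4
Drop 2: Z rot1 at col 3 lands with bottom-row=0; cleared 0 line(s) (total 0); column heights now [0 0 0 2 3 4 0], max=4
Drop 3: J rot1 at col 0 lands with bottom-row=0; cleared 0 line(s) (total 0); column heights now [3 3 0 2 3 4 0], max=4
Drop 4: T rot2 at col 3 lands with bottom-row=3; cleared 0 line(s) (total 0); column heights now [3 3 0 5 5 5 0], max=5
Test piece S rot0 at col 0 (width 3): heights before test = [3 3 0 5 5 5 0]; fits = True

Answer: yes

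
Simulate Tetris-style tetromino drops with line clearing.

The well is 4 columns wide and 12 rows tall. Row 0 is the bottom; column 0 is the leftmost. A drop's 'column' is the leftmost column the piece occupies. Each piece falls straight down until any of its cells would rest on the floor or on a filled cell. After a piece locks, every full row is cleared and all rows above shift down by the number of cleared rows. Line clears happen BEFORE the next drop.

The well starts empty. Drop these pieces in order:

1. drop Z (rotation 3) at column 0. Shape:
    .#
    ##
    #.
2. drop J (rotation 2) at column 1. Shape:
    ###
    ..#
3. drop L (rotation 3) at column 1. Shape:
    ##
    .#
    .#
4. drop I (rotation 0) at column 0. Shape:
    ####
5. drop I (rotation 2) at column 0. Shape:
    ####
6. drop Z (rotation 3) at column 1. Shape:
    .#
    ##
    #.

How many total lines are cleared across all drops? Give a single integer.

Drop 1: Z rot3 at col 0 lands with bottom-row=0; cleared 0 line(s) (total 0); column heights now [2 3 0 0], max=3
Drop 2: J rot2 at col 1 lands with bottom-row=2; cleared 0 line(s) (total 0); column heights now [2 4 4 4], max=4
Drop 3: L rot3 at col 1 lands with bottom-row=4; cleared 0 line(s) (total 0); column heights now [2 7 7 4], max=7
Drop 4: I rot0 at col 0 lands with bottom-row=7; cleared 1 line(s) (total 1); column heights now [2 7 7 4], max=7
Drop 5: I rot2 at col 0 lands with bottom-row=7; cleared 1 line(s) (total 2); column heights now [2 7 7 4], max=7
Drop 6: Z rot3 at col 1 lands with bottom-row=7; cleared 0 line(s) (total 2); column heights now [2 9 10 4], max=10

Answer: 2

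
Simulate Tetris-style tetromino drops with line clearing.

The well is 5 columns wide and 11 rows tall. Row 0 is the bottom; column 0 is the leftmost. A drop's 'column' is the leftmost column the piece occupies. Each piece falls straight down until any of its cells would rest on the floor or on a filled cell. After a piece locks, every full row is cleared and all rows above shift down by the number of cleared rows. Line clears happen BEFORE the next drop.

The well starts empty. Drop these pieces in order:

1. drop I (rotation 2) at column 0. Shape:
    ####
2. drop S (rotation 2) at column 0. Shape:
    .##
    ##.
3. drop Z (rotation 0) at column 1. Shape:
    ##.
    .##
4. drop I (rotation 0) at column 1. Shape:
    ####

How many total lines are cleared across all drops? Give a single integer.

Answer: 0

Derivation:
Drop 1: I rot2 at col 0 lands with bottom-row=0; cleared 0 line(s) (total 0); column heights now [1 1 1 1 0], max=1
Drop 2: S rot2 at col 0 lands with bottom-row=1; cleared 0 line(s) (total 0); column heights now [2 3 3 1 0], max=3
Drop 3: Z rot0 at col 1 lands with bottom-row=3; cleared 0 line(s) (total 0); column heights now [2 5 5 4 0], max=5
Drop 4: I rot0 at col 1 lands with bottom-row=5; cleared 0 line(s) (total 0); column heights now [2 6 6 6 6], max=6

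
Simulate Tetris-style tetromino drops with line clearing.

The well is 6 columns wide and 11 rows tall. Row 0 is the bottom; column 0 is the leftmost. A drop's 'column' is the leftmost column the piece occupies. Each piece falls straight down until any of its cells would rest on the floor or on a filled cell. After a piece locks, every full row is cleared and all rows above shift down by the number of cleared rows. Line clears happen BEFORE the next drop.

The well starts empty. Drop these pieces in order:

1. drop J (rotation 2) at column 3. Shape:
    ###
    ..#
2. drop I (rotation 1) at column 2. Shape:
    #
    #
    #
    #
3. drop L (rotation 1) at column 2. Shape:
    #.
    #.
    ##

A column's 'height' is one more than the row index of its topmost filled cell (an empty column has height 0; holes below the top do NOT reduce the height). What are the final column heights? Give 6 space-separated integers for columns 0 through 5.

Answer: 0 0 7 5 2 2

Derivation:
Drop 1: J rot2 at col 3 lands with bottom-row=0; cleared 0 line(s) (total 0); column heights now [0 0 0 2 2 2], max=2
Drop 2: I rot1 at col 2 lands with bottom-row=0; cleared 0 line(s) (total 0); column heights now [0 0 4 2 2 2], max=4
Drop 3: L rot1 at col 2 lands with bottom-row=4; cleared 0 line(s) (total 0); column heights now [0 0 7 5 2 2], max=7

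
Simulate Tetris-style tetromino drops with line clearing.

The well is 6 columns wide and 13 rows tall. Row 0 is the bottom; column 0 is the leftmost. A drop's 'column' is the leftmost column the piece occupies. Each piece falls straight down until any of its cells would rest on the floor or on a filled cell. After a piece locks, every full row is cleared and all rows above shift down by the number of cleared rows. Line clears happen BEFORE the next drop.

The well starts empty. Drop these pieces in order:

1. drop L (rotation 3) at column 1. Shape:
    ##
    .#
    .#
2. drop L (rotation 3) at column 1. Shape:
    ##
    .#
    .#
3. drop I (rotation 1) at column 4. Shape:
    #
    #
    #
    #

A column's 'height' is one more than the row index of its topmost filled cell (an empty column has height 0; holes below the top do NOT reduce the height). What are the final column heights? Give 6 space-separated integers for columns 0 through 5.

Drop 1: L rot3 at col 1 lands with bottom-row=0; cleared 0 line(s) (total 0); column heights now [0 3 3 0 0 0], max=3
Drop 2: L rot3 at col 1 lands with bottom-row=3; cleared 0 line(s) (total 0); column heights now [0 6 6 0 0 0], max=6
Drop 3: I rot1 at col 4 lands with bottom-row=0; cleared 0 line(s) (total 0); column heights now [0 6 6 0 4 0], max=6

Answer: 0 6 6 0 4 0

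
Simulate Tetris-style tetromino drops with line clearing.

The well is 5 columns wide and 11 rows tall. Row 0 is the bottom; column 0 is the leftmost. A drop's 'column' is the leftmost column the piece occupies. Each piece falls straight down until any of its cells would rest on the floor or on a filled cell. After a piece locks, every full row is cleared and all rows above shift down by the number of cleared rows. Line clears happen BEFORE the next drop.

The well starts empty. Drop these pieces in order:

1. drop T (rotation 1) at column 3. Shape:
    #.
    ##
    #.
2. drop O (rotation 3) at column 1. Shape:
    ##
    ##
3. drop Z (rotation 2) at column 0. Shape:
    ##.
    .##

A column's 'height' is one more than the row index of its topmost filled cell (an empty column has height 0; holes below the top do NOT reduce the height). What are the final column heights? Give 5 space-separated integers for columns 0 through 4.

Answer: 4 4 3 3 2

Derivation:
Drop 1: T rot1 at col 3 lands with bottom-row=0; cleared 0 line(s) (total 0); column heights now [0 0 0 3 2], max=3
Drop 2: O rot3 at col 1 lands with bottom-row=0; cleared 0 line(s) (total 0); column heights now [0 2 2 3 2], max=3
Drop 3: Z rot2 at col 0 lands with bottom-row=2; cleared 0 line(s) (total 0); column heights now [4 4 3 3 2], max=4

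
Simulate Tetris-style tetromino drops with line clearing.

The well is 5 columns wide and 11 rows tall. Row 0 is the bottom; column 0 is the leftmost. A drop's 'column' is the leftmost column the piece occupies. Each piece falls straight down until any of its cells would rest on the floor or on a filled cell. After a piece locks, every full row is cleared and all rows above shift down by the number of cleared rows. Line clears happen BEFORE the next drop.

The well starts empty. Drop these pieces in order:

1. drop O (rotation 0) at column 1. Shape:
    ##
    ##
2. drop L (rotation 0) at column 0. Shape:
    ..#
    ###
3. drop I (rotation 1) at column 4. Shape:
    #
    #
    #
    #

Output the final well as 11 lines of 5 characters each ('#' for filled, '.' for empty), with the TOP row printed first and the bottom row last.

Drop 1: O rot0 at col 1 lands with bottom-row=0; cleared 0 line(s) (total 0); column heights now [0 2 2 0 0], max=2
Drop 2: L rot0 at col 0 lands with bottom-row=2; cleared 0 line(s) (total 0); column heights now [3 3 4 0 0], max=4
Drop 3: I rot1 at col 4 lands with bottom-row=0; cleared 0 line(s) (total 0); column heights now [3 3 4 0 4], max=4

Answer: .....
.....
.....
.....
.....
.....
.....
..#.#
###.#
.##.#
.##.#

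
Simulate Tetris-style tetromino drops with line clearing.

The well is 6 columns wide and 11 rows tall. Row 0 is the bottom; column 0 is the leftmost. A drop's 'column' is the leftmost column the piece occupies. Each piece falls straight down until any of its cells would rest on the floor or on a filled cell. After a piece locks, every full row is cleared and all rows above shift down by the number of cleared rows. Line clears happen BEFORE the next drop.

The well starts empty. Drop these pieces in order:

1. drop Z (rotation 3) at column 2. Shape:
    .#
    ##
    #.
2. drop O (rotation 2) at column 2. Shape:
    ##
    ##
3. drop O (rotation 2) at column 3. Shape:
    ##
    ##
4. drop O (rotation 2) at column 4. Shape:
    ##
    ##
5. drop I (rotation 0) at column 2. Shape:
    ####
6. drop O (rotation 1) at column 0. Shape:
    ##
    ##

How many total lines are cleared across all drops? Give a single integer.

Answer: 0

Derivation:
Drop 1: Z rot3 at col 2 lands with bottom-row=0; cleared 0 line(s) (total 0); column heights now [0 0 2 3 0 0], max=3
Drop 2: O rot2 at col 2 lands with bottom-row=3; cleared 0 line(s) (total 0); column heights now [0 0 5 5 0 0], max=5
Drop 3: O rot2 at col 3 lands with bottom-row=5; cleared 0 line(s) (total 0); column heights now [0 0 5 7 7 0], max=7
Drop 4: O rot2 at col 4 lands with bottom-row=7; cleared 0 line(s) (total 0); column heights now [0 0 5 7 9 9], max=9
Drop 5: I rot0 at col 2 lands with bottom-row=9; cleared 0 line(s) (total 0); column heights now [0 0 10 10 10 10], max=10
Drop 6: O rot1 at col 0 lands with bottom-row=0; cleared 0 line(s) (total 0); column heights now [2 2 10 10 10 10], max=10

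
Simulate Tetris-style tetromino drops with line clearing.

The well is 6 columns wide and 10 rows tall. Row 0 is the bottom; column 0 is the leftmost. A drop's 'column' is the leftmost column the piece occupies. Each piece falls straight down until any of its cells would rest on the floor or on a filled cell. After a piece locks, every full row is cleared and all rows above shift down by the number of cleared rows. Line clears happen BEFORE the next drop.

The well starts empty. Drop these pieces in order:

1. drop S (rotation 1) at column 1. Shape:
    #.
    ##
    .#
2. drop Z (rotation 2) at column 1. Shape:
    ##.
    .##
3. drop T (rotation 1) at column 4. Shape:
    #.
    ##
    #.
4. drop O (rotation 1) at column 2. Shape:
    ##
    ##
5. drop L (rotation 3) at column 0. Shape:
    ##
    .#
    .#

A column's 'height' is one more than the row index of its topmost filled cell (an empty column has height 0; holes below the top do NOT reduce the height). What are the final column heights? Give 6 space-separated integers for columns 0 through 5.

Answer: 7 7 6 6 3 2

Derivation:
Drop 1: S rot1 at col 1 lands with bottom-row=0; cleared 0 line(s) (total 0); column heights now [0 3 2 0 0 0], max=3
Drop 2: Z rot2 at col 1 lands with bottom-row=2; cleared 0 line(s) (total 0); column heights now [0 4 4 3 0 0], max=4
Drop 3: T rot1 at col 4 lands with bottom-row=0; cleared 0 line(s) (total 0); column heights now [0 4 4 3 3 2], max=4
Drop 4: O rot1 at col 2 lands with bottom-row=4; cleared 0 line(s) (total 0); column heights now [0 4 6 6 3 2], max=6
Drop 5: L rot3 at col 0 lands with bottom-row=4; cleared 0 line(s) (total 0); column heights now [7 7 6 6 3 2], max=7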